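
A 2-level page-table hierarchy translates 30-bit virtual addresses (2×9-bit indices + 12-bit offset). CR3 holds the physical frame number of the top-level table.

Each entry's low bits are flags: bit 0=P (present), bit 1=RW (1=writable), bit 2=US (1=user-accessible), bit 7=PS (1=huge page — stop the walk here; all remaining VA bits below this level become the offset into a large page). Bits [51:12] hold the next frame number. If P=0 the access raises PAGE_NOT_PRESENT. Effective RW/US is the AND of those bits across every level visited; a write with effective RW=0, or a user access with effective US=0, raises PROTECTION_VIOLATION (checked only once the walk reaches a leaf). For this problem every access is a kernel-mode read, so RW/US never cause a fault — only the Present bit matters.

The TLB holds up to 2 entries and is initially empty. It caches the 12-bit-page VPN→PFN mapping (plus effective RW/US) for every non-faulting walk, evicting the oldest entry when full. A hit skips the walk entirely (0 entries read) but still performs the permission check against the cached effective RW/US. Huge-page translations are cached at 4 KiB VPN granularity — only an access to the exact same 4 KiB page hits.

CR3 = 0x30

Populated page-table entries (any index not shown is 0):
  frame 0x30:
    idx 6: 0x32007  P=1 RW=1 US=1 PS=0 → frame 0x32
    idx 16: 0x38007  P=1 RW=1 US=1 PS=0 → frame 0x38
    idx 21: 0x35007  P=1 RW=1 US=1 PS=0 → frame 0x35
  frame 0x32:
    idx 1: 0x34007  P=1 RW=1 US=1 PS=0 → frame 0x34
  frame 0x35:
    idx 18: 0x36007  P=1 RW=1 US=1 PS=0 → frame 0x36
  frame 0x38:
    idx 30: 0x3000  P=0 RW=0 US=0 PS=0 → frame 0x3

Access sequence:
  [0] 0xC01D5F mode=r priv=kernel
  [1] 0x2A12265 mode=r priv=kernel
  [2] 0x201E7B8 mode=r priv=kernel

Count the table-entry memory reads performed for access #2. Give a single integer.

Trace:
#0 VA=0xC01D5F (r,kernel):
  L0: frame=0x30 idx=6 entry=0x32007 [P=1 RW=1 US=1 PS=0]
  L1: frame=0x32 idx=1 entry=0x34007 [P=1 RW=1 US=1 PS=0]
  ✓ 0x34D5F  — 2 lookups
#1 VA=0x2A12265 (r,kernel):
  L0: frame=0x30 idx=21 entry=0x35007 [P=1 RW=1 US=1 PS=0]
  L1: frame=0x35 idx=18 entry=0x36007 [P=1 RW=1 US=1 PS=0]
  ✓ 0x36265  — 2 lookups
#2 VA=0x201E7B8 (r,kernel):
  L0: frame=0x30 idx=16 entry=0x38007 [P=1 RW=1 US=1 PS=0]
  L1: frame=0x38 idx=30 entry=0x3000 [P=0 RW=0 US=0 PS=0]
  → PAGE_NOT_PRESENT  (2 entries read)

Entries read for #2: 2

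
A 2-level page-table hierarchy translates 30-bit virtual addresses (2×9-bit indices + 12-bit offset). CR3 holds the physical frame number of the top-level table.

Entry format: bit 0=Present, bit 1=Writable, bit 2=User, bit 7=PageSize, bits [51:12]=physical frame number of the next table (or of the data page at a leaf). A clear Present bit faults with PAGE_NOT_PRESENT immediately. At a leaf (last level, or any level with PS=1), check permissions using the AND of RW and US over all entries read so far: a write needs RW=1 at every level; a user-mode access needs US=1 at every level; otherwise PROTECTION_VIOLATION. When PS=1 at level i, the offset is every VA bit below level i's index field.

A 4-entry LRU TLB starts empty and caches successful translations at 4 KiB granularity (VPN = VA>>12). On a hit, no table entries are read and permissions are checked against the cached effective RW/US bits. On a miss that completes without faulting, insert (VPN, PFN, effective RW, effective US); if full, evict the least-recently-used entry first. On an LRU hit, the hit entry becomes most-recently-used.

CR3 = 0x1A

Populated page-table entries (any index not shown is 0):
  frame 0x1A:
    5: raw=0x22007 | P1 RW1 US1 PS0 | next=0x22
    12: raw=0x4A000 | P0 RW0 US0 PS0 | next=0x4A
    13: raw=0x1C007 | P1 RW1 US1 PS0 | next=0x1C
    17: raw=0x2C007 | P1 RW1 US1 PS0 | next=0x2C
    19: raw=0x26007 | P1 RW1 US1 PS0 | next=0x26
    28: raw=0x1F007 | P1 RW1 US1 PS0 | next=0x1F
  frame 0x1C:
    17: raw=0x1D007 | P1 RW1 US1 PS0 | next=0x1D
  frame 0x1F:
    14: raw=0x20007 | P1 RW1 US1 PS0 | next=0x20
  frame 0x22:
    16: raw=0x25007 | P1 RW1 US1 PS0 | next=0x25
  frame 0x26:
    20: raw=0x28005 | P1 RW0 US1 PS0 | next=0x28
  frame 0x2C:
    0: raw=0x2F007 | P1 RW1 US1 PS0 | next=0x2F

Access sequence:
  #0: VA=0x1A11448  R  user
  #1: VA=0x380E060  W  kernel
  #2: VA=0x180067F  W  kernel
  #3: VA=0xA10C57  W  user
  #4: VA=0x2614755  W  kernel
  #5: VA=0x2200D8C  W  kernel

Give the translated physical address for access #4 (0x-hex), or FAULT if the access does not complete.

Trace:
#0 VA=0x1A11448 (r,user):
  [0] read 0x1A idx=13: raw=0x1C007 flags P=1 W=1 U=1 S=0
  [1] read 0x1C idx=17: raw=0x1D007 flags P=1 W=1 U=1 S=0
  → PA=0x1D448  (2 entries read)
#1 VA=0x380E060 (w,kernel):
  [0] read 0x1A idx=28: raw=0x1F007 flags P=1 W=1 U=1 S=0
  [1] read 0x1F idx=14: raw=0x20007 flags P=1 W=1 U=1 S=0
  → PA=0x20060  (2 entries read)
#2 VA=0x180067F (w,kernel):
  [0] read 0x1A idx=12: raw=0x4A000 flags P=0 W=0 U=0 S=0
  → PAGE_NOT_PRESENT  (1 entries read)
#3 VA=0xA10C57 (w,user):
  [0] read 0x1A idx=5: raw=0x22007 flags P=1 W=1 U=1 S=0
  [1] read 0x22 idx=16: raw=0x25007 flags P=1 W=1 U=1 S=0
  → PA=0x25C57  (2 entries read)
#4 VA=0x2614755 (w,kernel):
  [0] read 0x1A idx=19: raw=0x26007 flags P=1 W=1 U=1 S=0
  [1] read 0x26 idx=20: raw=0x28005 flags P=1 W=0 U=1 S=0
  → PROTECTION_VIOLATION  (2 entries read)
#5 VA=0x2200D8C (w,kernel):
  [0] read 0x1A idx=17: raw=0x2C007 flags P=1 W=1 U=1 S=0
  [1] read 0x2C idx=0: raw=0x2F007 flags P=1 W=1 U=1 S=0
  → PA=0x2FD8C  (2 entries read)

Access #4 PA: FAULT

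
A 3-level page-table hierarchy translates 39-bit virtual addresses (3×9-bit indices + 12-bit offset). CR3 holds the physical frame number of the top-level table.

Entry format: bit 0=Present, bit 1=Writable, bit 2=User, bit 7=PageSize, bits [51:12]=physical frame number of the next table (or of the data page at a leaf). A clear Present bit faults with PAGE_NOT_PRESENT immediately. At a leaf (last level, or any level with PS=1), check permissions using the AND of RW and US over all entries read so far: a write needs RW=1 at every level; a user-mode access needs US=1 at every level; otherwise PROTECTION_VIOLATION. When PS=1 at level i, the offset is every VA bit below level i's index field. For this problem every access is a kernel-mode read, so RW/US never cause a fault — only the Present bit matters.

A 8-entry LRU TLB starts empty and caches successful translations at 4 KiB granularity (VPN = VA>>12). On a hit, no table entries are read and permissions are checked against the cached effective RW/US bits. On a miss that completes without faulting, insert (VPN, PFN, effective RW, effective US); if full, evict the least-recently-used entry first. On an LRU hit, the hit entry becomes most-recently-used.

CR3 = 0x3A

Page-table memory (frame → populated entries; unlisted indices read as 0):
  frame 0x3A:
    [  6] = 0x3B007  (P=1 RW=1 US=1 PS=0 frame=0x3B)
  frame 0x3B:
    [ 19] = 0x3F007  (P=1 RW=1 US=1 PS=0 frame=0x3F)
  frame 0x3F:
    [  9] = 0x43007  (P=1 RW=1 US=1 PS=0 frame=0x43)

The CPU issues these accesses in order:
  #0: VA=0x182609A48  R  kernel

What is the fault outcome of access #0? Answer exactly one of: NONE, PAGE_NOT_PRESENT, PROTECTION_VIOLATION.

Trace:
#0 VA=0x182609A48 (r,kernel):
  L0 @0x3A[6] → 0x3B007  P=1,RW=1,US=1,PS=0
  L1 @0x3B[19] → 0x3F007  P=1,RW=1,US=1,PS=0
  L2 @0x3F[9] → 0x43007  P=1,RW=1,US=1,PS=0
  ⇒ phys 0x43A48  [3 reads]

Access #0 fault: NONE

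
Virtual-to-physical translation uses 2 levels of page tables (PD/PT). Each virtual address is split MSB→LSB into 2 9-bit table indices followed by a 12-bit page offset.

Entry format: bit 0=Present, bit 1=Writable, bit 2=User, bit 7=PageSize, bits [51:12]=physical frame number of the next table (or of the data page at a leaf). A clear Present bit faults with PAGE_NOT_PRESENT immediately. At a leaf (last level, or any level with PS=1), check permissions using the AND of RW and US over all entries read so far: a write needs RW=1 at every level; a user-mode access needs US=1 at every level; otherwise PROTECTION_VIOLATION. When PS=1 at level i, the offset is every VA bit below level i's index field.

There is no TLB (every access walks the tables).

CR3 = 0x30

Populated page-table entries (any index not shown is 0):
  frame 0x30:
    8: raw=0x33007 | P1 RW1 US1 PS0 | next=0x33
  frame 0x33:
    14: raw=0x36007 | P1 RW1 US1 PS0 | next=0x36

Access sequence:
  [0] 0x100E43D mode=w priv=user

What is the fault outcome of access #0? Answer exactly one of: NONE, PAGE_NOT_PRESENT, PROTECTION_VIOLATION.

Trace:
#0 VA=0x100E43D (w,user):
  L0 @0x30[8] → 0x33007  P=1,RW=1,US=1,PS=0
  L1 @0x33[14] → 0x36007  P=1,RW=1,US=1,PS=0
  ✓ 0x3643D  — 2 lookups

Access #0 fault: NONE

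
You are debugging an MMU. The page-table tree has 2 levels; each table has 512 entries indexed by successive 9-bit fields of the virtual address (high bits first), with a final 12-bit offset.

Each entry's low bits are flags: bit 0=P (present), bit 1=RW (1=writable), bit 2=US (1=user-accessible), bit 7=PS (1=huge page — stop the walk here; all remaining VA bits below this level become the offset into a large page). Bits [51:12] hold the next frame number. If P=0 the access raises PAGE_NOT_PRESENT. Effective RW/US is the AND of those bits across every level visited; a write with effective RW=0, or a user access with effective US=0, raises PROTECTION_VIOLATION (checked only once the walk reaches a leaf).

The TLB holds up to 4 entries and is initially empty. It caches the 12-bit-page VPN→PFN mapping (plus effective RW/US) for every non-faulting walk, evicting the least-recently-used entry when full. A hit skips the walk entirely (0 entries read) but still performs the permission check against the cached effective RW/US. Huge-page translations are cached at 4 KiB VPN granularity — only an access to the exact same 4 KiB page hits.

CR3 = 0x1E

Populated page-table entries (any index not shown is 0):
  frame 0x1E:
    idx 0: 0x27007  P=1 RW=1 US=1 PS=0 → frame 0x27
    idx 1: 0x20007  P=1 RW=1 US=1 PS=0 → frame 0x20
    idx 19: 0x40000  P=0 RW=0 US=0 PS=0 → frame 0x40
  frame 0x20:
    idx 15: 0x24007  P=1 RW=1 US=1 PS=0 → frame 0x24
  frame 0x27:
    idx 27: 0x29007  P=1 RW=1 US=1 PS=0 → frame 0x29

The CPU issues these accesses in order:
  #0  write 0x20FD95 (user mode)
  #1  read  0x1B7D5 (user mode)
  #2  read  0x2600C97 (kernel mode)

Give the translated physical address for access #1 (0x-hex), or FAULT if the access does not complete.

Trace:
#0 VA=0x20FD95 (w,user):
  [0] read 0x1E idx=1: raw=0x20007 flags P=1 W=1 U=1 S=0
  [1] read 0x20 idx=15: raw=0x24007 flags P=1 W=1 U=1 S=0
  → PA=0x24D95  (2 entries read)
#1 VA=0x1B7D5 (r,user):
  [0] read 0x1E idx=0: raw=0x27007 flags P=1 W=1 U=1 S=0
  [1] read 0x27 idx=27: raw=0x29007 flags P=1 W=1 U=1 S=0
  → PA=0x297D5  (2 entries read)
#2 VA=0x2600C97 (r,kernel):
  [0] read 0x1E idx=19: raw=0x40000 flags P=0 W=0 U=0 S=0
  ⇒ fault: PAGE_NOT_PRESENT  — 1 lookups

Access #1 PA: 0x297D5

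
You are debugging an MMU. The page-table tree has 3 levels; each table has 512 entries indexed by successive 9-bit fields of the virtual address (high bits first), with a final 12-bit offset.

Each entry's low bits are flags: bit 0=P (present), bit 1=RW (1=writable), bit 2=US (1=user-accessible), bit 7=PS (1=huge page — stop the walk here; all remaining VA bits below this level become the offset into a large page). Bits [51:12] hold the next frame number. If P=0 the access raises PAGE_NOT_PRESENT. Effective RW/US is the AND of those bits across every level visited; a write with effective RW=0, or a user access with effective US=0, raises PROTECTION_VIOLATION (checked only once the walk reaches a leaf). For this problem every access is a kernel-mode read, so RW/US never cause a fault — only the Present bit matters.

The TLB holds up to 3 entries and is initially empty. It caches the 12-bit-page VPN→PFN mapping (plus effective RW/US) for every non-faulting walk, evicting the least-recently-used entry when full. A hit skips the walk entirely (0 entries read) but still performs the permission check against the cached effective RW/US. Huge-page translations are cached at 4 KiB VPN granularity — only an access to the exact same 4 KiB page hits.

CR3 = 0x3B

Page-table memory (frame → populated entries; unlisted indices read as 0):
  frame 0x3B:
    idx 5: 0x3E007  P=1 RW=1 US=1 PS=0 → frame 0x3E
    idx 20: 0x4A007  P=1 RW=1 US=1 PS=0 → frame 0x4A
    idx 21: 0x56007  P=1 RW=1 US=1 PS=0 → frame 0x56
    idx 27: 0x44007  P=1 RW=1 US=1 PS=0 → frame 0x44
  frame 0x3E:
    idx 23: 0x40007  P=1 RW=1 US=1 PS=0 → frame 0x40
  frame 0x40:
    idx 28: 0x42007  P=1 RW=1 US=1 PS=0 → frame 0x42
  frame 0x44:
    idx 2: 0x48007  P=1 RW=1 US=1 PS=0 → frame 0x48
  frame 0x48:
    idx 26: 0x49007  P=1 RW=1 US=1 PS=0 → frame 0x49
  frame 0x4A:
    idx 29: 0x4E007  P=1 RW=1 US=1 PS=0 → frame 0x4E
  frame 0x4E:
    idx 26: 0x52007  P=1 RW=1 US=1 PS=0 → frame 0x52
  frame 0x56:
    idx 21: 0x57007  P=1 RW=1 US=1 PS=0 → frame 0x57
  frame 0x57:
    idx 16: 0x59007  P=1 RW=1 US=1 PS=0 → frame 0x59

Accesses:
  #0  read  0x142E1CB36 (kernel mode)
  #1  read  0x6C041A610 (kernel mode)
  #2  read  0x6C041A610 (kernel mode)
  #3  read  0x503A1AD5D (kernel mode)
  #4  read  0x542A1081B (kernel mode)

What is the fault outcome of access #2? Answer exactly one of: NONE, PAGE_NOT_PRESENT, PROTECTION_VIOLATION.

Trace:
#0 VA=0x142E1CB36 (r,kernel):
  [0] read 0x3B idx=5: raw=0x3E007 flags P=1 W=1 U=1 S=0
  [1] read 0x3E idx=23: raw=0x40007 flags P=1 W=1 U=1 S=0
  [2] read 0x40 idx=28: raw=0x42007 flags P=1 W=1 U=1 S=0
  ✓ 0x42B36  — 3 lookups
#1 VA=0x6C041A610 (r,kernel):
  [0] read 0x3B idx=27: raw=0x44007 flags P=1 W=1 U=1 S=0
  [1] read 0x44 idx=2: raw=0x48007 flags P=1 W=1 U=1 S=0
  [2] read 0x48 idx=26: raw=0x49007 flags P=1 W=1 U=1 S=0
  ✓ 0x49610  — 3 lookups
#2 VA=0x6C041A610 (r,kernel):
  TLB hit vpn=0x6C041A → PA=0x49610
#3 VA=0x503A1AD5D (r,kernel):
  [0] read 0x3B idx=20: raw=0x4A007 flags P=1 W=1 U=1 S=0
  [1] read 0x4A idx=29: raw=0x4E007 flags P=1 W=1 U=1 S=0
  [2] read 0x4E idx=26: raw=0x52007 flags P=1 W=1 U=1 S=0
  ✓ 0x52D5D  — 3 lookups
#4 VA=0x542A1081B (r,kernel):
  [0] read 0x3B idx=21: raw=0x56007 flags P=1 W=1 U=1 S=0
  [1] read 0x56 idx=21: raw=0x57007 flags P=1 W=1 U=1 S=0
  [2] read 0x57 idx=16: raw=0x59007 flags P=1 W=1 U=1 S=0
  ✓ 0x5981B  — 3 lookups

Access #2 fault: NONE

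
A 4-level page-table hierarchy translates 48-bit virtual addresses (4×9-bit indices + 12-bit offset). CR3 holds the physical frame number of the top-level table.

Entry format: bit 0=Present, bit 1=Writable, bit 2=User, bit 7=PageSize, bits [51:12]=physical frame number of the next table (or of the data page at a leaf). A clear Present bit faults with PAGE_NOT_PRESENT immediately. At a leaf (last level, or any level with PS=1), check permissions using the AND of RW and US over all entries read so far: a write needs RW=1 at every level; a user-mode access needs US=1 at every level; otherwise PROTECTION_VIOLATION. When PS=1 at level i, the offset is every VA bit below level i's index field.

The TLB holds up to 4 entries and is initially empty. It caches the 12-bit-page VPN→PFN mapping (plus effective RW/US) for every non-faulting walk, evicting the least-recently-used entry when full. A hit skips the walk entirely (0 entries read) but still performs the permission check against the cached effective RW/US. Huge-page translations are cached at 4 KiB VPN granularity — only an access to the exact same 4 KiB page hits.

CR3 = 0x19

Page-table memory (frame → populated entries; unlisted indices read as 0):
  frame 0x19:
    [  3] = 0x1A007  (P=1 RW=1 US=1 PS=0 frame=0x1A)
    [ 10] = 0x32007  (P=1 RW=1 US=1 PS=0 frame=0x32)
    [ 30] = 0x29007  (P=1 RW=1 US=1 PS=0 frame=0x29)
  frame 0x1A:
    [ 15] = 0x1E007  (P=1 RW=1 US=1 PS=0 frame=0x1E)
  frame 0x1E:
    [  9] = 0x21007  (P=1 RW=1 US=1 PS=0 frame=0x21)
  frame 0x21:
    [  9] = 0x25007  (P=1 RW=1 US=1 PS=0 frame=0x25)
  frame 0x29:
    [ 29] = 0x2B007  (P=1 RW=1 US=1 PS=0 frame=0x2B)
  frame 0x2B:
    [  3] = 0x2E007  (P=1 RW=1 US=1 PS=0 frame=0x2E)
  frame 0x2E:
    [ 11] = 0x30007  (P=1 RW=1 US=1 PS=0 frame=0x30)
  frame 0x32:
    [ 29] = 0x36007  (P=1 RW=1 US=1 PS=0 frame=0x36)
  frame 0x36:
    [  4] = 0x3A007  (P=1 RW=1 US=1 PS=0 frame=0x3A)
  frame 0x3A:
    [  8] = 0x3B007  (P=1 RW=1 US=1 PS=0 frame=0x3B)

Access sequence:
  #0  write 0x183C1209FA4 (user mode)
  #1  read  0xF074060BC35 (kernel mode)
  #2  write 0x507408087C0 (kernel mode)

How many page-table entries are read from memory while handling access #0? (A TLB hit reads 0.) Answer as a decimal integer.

Per-access translation:
#0 VA=0x183C1209FA4 (w,user):
  [0] read 0x19 idx=3: raw=0x1A007 flags P=1 W=1 U=1 S=0
  [1] read 0x1A idx=15: raw=0x1E007 flags P=1 W=1 U=1 S=0
  [2] read 0x1E idx=9: raw=0x21007 flags P=1 W=1 U=1 S=0
  [3] read 0x21 idx=9: raw=0x25007 flags P=1 W=1 U=1 S=0
  → PA=0x25FA4  (4 entries read)
#1 VA=0xF074060BC35 (r,kernel):
  [0] read 0x19 idx=30: raw=0x29007 flags P=1 W=1 U=1 S=0
  [1] read 0x29 idx=29: raw=0x2B007 flags P=1 W=1 U=1 S=0
  [2] read 0x2B idx=3: raw=0x2E007 flags P=1 W=1 U=1 S=0
  [3] read 0x2E idx=11: raw=0x30007 flags P=1 W=1 U=1 S=0
  → PA=0x30C35  (4 entries read)
#2 VA=0x507408087C0 (w,kernel):
  [0] read 0x19 idx=10: raw=0x32007 flags P=1 W=1 U=1 S=0
  [1] read 0x32 idx=29: raw=0x36007 flags P=1 W=1 U=1 S=0
  [2] read 0x36 idx=4: raw=0x3A007 flags P=1 W=1 U=1 S=0
  [3] read 0x3A idx=8: raw=0x3B007 flags P=1 W=1 U=1 S=0
  → PA=0x3B7C0  (4 entries read)

Entries read for #0: 4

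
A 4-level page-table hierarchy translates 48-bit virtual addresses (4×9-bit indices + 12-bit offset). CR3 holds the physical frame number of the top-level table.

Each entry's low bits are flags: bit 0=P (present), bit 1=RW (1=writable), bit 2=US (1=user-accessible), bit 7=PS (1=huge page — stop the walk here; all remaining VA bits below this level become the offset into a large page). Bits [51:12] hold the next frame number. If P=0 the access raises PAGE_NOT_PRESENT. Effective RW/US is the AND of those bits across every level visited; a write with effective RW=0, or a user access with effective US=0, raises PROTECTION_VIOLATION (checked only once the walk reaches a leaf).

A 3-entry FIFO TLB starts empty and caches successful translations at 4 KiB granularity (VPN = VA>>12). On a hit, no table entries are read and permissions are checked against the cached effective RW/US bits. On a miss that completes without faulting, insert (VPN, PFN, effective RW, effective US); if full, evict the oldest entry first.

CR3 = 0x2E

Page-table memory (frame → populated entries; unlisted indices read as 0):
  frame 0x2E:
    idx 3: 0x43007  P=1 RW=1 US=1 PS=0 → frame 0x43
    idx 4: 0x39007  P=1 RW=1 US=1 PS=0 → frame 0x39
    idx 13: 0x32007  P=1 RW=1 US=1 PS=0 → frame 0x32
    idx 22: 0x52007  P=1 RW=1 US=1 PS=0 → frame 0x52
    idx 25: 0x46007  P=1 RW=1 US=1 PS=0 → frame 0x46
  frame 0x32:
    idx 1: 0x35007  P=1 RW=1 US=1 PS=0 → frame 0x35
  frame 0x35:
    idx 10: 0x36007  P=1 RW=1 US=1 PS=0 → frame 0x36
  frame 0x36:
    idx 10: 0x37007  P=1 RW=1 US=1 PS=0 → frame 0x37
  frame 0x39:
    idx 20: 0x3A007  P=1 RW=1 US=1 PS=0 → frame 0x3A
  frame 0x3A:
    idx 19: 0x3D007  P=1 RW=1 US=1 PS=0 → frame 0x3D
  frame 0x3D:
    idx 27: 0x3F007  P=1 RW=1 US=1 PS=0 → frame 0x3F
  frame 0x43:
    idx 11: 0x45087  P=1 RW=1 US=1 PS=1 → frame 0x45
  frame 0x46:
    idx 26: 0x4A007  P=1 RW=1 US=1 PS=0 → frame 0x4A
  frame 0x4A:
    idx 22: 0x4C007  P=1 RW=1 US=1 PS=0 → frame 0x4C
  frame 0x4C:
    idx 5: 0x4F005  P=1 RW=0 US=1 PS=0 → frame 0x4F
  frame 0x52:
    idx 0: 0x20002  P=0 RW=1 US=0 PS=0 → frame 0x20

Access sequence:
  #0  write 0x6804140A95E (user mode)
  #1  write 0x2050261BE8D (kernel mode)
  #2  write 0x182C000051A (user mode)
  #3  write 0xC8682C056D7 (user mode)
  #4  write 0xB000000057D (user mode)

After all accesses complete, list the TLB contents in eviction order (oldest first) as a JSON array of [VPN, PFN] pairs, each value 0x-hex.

Per-access translation:
#0 VA=0x6804140A95E (w,user):
  L0: frame=0x2E idx=13 entry=0x32007 [P=1 RW=1 US=1 PS=0]
  L1: frame=0x32 idx=1 entry=0x35007 [P=1 RW=1 US=1 PS=0]
  L2: frame=0x35 idx=10 entry=0x36007 [P=1 RW=1 US=1 PS=0]
  L3: frame=0x36 idx=10 entry=0x37007 [P=1 RW=1 US=1 PS=0]
  ✓ 0x3795E  — 4 lookups
#1 VA=0x2050261BE8D (w,kernel):
  L0: frame=0x2E idx=4 entry=0x39007 [P=1 RW=1 US=1 PS=0]
  L1: frame=0x39 idx=20 entry=0x3A007 [P=1 RW=1 US=1 PS=0]
  L2: frame=0x3A idx=19 entry=0x3D007 [P=1 RW=1 US=1 PS=0]
  L3: frame=0x3D idx=27 entry=0x3F007 [P=1 RW=1 US=1 PS=0]
  ✓ 0x3FE8D  — 4 lookups
#2 VA=0x182C000051A (w,user):
  L0: frame=0x2E idx=3 entry=0x43007 [P=1 RW=1 US=1 PS=0]
  L1: frame=0x43 idx=11 entry=0x45087 [P=1 RW=1 US=1 PS=1]
  ✓ 0x4551A (huge @L1)  — 2 lookups
#3 VA=0xC8682C056D7 (w,user):
  L0: frame=0x2E idx=25 entry=0x46007 [P=1 RW=1 US=1 PS=0]
  L1: frame=0x46 idx=26 entry=0x4A007 [P=1 RW=1 US=1 PS=0]
  L2: frame=0x4A idx=22 entry=0x4C007 [P=1 RW=1 US=1 PS=0]
  L3: frame=0x4C idx=5 entry=0x4F005 [P=1 RW=0 US=1 PS=0]
  → PROTECTION_VIOLATION  (4 entries read)
#4 VA=0xB000000057D (w,user):
  L0: frame=0x2E idx=22 entry=0x52007 [P=1 RW=1 US=1 PS=0]
  L1: frame=0x52 idx=0 entry=0x20002 [P=0 RW=1 US=0 PS=0]
  → PAGE_NOT_PRESENT  (2 entries read)

TLB: [["0x6804140A", "0x37"], ["0x2050261B", "0x3F"], ["0x182C0000", "0x45"]]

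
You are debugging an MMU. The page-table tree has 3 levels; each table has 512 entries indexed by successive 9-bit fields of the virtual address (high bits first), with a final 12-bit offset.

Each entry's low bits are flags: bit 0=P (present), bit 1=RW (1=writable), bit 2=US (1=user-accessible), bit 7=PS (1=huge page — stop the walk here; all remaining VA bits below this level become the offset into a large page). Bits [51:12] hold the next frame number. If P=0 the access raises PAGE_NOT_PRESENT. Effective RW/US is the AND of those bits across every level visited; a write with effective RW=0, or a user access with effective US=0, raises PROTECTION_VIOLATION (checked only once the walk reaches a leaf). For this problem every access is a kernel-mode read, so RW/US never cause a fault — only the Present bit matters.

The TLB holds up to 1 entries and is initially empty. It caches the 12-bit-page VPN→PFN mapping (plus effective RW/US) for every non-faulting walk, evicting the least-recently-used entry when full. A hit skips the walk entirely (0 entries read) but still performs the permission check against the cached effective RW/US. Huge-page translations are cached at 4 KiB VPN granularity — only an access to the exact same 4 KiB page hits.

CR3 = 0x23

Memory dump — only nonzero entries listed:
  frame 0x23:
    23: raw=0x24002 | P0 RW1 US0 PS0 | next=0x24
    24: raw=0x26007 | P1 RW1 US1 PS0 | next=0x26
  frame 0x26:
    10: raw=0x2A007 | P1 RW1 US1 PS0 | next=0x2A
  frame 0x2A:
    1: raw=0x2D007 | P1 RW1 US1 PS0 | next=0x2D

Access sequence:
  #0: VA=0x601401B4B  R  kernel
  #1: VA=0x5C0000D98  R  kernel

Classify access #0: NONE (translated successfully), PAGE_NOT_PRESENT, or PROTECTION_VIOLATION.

Per-access translation:
#0 VA=0x601401B4B (r,kernel):
  L0 @0x23[24] → 0x26007  P=1,RW=1,US=1,PS=0
  L1 @0x26[10] → 0x2A007  P=1,RW=1,US=1,PS=0
  L2 @0x2A[1] → 0x2D007  P=1,RW=1,US=1,PS=0
  ⇒ phys 0x2DB4B  [3 reads]
#1 VA=0x5C0000D98 (r,kernel):
  L0 @0x23[23] → 0x24002  P=0,RW=1,US=0,PS=0
  ⇒ fault: PAGE_NOT_PRESENT  — 1 lookups

Access #0 fault: NONE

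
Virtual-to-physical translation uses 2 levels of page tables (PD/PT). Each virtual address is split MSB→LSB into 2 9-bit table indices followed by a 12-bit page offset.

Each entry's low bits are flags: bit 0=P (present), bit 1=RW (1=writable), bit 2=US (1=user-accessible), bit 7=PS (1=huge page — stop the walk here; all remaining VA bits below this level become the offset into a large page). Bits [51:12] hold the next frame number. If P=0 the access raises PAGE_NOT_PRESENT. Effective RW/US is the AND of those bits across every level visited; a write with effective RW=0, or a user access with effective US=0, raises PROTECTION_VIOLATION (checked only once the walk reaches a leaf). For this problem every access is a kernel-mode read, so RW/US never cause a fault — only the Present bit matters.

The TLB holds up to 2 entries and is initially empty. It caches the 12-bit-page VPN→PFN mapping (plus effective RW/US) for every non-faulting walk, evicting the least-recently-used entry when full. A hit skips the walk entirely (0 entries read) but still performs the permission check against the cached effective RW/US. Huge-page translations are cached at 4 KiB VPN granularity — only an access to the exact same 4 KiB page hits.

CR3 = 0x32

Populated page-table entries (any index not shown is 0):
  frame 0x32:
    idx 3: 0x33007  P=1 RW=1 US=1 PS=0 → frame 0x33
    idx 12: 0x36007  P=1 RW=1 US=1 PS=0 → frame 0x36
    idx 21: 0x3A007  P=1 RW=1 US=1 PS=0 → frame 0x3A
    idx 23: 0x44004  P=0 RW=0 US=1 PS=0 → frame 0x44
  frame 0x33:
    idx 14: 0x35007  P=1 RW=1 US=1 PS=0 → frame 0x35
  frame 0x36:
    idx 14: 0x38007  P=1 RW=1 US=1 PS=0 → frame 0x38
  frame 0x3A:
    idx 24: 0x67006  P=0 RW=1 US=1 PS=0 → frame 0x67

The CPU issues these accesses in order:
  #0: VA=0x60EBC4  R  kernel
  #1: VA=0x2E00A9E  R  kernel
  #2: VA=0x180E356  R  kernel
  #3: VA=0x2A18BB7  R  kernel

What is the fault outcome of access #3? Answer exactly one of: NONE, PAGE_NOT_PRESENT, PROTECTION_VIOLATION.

Walk each access:
#0 VA=0x60EBC4 (r,kernel):
  L0 @0x32[3] → 0x33007  P=1,RW=1,US=1,PS=0
  L1 @0x33[14] → 0x35007  P=1,RW=1,US=1,PS=0
  ⇒ phys 0x35BC4  [2 reads]
#1 VA=0x2E00A9E (r,kernel):
  L0 @0x32[23] → 0x44004  P=0,RW=0,US=1,PS=0
  → PAGE_NOT_PRESENT  (1 entries read)
#2 VA=0x180E356 (r,kernel):
  L0 @0x32[12] → 0x36007  P=1,RW=1,US=1,PS=0
  L1 @0x36[14] → 0x38007  P=1,RW=1,US=1,PS=0
  ⇒ phys 0x38356  [2 reads]
#3 VA=0x2A18BB7 (r,kernel):
  L0 @0x32[21] → 0x3A007  P=1,RW=1,US=1,PS=0
  L1 @0x3A[24] → 0x67006  P=0,RW=1,US=1,PS=0
  → PAGE_NOT_PRESENT  (2 entries read)

Access #3 fault: PAGE_NOT_PRESENT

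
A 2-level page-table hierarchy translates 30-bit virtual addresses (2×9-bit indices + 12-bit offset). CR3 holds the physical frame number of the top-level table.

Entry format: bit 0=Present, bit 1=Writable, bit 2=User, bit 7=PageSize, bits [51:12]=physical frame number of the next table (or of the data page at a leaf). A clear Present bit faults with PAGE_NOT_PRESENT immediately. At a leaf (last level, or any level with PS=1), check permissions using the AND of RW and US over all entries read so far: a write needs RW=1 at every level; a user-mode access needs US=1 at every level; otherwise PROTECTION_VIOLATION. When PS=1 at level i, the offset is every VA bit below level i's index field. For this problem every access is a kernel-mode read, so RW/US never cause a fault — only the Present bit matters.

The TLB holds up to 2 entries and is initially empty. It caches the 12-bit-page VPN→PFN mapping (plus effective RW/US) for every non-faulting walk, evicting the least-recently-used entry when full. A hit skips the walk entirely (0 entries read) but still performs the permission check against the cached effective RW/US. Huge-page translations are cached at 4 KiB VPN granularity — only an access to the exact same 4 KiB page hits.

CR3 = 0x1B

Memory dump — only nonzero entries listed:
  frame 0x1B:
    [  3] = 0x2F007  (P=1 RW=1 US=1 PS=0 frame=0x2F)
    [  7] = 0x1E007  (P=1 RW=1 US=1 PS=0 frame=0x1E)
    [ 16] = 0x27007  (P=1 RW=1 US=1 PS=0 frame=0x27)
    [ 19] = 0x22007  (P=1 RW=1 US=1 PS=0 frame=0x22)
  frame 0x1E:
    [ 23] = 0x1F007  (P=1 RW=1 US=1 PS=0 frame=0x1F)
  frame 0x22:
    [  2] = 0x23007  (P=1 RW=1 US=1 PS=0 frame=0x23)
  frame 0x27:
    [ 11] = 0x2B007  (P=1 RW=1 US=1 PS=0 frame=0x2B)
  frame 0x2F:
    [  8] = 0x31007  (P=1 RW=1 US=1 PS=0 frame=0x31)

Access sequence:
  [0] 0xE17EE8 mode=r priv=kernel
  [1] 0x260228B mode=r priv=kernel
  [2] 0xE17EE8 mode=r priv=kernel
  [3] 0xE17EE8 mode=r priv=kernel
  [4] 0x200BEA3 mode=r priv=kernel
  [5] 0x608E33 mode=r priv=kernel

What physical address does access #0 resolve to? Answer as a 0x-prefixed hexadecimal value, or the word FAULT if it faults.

Walk each access:
#0 VA=0xE17EE8 (r,kernel):
  L0 @0x1B[7] → 0x1E007  P=1,RW=1,US=1,PS=0
  L1 @0x1E[23] → 0x1F007  P=1,RW=1,US=1,PS=0
  ✓ 0x1FEE8  — 2 lookups
#1 VA=0x260228B (r,kernel):
  L0 @0x1B[19] → 0x22007  P=1,RW=1,US=1,PS=0
  L1 @0x22[2] → 0x23007  P=1,RW=1,US=1,PS=0
  ✓ 0x2328B  — 2 lookups
#2 VA=0xE17EE8 (r,kernel):
  TLB hit vpn=0xE17 → PA=0x1FEE8
#3 VA=0xE17EE8 (r,kernel):
  TLB hit vpn=0xE17 → PA=0x1FEE8
#4 VA=0x200BEA3 (r,kernel):
  L0 @0x1B[16] → 0x27007  P=1,RW=1,US=1,PS=0
  L1 @0x27[11] → 0x2B007  P=1,RW=1,US=1,PS=0
  ✓ 0x2BEA3  — 2 lookups
#5 VA=0x608E33 (r,kernel):
  L0 @0x1B[3] → 0x2F007  P=1,RW=1,US=1,PS=0
  L1 @0x2F[8] → 0x31007  P=1,RW=1,US=1,PS=0
  ✓ 0x31E33  — 2 lookups

Access #0 PA: 0x1FEE8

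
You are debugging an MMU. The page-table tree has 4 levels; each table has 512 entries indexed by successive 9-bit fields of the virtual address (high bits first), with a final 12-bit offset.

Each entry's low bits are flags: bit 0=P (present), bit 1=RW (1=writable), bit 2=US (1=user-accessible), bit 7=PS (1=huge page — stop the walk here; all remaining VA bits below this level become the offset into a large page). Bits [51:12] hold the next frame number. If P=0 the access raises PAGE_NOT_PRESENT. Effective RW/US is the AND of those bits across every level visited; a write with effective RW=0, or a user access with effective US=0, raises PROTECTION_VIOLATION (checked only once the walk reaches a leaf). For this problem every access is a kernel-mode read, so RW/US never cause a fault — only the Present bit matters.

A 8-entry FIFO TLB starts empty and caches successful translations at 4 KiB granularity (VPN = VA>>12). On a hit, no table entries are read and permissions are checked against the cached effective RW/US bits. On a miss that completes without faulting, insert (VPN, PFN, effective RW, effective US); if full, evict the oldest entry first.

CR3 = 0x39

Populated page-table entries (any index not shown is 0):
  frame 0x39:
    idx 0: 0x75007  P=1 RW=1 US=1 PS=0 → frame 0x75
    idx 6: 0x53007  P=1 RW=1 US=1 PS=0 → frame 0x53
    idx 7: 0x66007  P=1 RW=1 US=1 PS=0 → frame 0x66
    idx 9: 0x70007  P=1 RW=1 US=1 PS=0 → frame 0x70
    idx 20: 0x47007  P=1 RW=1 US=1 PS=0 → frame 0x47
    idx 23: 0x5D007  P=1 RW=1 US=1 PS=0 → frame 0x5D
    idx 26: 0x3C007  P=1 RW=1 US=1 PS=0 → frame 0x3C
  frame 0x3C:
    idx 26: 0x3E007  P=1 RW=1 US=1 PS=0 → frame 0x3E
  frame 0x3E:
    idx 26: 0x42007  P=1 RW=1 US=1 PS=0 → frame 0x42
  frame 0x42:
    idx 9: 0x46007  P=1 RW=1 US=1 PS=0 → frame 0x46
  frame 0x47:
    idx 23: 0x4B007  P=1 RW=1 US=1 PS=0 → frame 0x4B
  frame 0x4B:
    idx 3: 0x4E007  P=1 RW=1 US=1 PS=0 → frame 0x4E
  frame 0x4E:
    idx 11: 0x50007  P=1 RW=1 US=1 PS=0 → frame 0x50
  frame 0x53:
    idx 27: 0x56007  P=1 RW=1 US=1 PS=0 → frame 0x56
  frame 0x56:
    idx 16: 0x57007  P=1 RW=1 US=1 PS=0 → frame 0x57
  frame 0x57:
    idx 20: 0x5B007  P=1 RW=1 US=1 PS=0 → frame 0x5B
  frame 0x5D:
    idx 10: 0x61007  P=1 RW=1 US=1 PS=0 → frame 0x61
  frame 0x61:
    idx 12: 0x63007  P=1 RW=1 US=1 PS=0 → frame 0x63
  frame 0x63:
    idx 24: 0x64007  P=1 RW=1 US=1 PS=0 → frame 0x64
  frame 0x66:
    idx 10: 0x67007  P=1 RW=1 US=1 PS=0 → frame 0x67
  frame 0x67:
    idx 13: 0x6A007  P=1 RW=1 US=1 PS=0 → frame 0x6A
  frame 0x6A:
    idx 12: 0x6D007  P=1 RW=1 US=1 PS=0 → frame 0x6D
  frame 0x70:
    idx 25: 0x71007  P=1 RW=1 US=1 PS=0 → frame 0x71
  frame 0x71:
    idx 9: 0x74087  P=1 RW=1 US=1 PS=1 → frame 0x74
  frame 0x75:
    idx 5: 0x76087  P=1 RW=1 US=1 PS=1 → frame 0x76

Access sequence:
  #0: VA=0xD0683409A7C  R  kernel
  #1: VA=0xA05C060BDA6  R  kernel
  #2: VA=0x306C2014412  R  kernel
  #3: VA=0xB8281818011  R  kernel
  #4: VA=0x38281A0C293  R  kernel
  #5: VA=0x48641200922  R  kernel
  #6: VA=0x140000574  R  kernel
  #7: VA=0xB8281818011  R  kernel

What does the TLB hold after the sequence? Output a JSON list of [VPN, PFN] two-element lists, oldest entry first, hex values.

Walk each access:
#0 VA=0xD0683409A7C (r,kernel):
  lvl0: tbl 0x39, slot 26 ⇒ 0x3C007 (P1/RW1/US1/PS0)
  lvl1: tbl 0x3C, slot 26 ⇒ 0x3E007 (P1/RW1/US1/PS0)
  lvl2: tbl 0x3E, slot 26 ⇒ 0x42007 (P1/RW1/US1/PS0)
  lvl3: tbl 0x42, slot 9 ⇒ 0x46007 (P1/RW1/US1/PS0)
  ⇒ phys 0x46A7C  [4 reads]
#1 VA=0xA05C060BDA6 (r,kernel):
  lvl0: tbl 0x39, slot 20 ⇒ 0x47007 (P1/RW1/US1/PS0)
  lvl1: tbl 0x47, slot 23 ⇒ 0x4B007 (P1/RW1/US1/PS0)
  lvl2: tbl 0x4B, slot 3 ⇒ 0x4E007 (P1/RW1/US1/PS0)
  lvl3: tbl 0x4E, slot 11 ⇒ 0x50007 (P1/RW1/US1/PS0)
  ⇒ phys 0x50DA6  [4 reads]
#2 VA=0x306C2014412 (r,kernel):
  lvl0: tbl 0x39, slot 6 ⇒ 0x53007 (P1/RW1/US1/PS0)
  lvl1: tbl 0x53, slot 27 ⇒ 0x56007 (P1/RW1/US1/PS0)
  lvl2: tbl 0x56, slot 16 ⇒ 0x57007 (P1/RW1/US1/PS0)
  lvl3: tbl 0x57, slot 20 ⇒ 0x5B007 (P1/RW1/US1/PS0)
  ⇒ phys 0x5B412  [4 reads]
#3 VA=0xB8281818011 (r,kernel):
  lvl0: tbl 0x39, slot 23 ⇒ 0x5D007 (P1/RW1/US1/PS0)
  lvl1: tbl 0x5D, slot 10 ⇒ 0x61007 (P1/RW1/US1/PS0)
  lvl2: tbl 0x61, slot 12 ⇒ 0x63007 (P1/RW1/US1/PS0)
  lvl3: tbl 0x63, slot 24 ⇒ 0x64007 (P1/RW1/US1/PS0)
  ⇒ phys 0x64011  [4 reads]
#4 VA=0x38281A0C293 (r,kernel):
  lvl0: tbl 0x39, slot 7 ⇒ 0x66007 (P1/RW1/US1/PS0)
  lvl1: tbl 0x66, slot 10 ⇒ 0x67007 (P1/RW1/US1/PS0)
  lvl2: tbl 0x67, slot 13 ⇒ 0x6A007 (P1/RW1/US1/PS0)
  lvl3: tbl 0x6A, slot 12 ⇒ 0x6D007 (P1/RW1/US1/PS0)
  ⇒ phys 0x6D293  [4 reads]
#5 VA=0x48641200922 (r,kernel):
  lvl0: tbl 0x39, slot 9 ⇒ 0x70007 (P1/RW1/US1/PS0)
  lvl1: tbl 0x70, slot 25 ⇒ 0x71007 (P1/RW1/US1/PS0)
  lvl2: tbl 0x71, slot 9 ⇒ 0x74087 (P1/RW1/US1/PS1)
  ⇒ phys 0x74922 (huge @L2)  [3 reads]
#6 VA=0x140000574 (r,kernel):
  lvl0: tbl 0x39, slot 0 ⇒ 0x75007 (P1/RW1/US1/PS0)
  lvl1: tbl 0x75, slot 5 ⇒ 0x76087 (P1/RW1/US1/PS1)
  ⇒ phys 0x76574 (huge @L1)  [2 reads]
#7 VA=0xB8281818011 (r,kernel):
  TLB hit vpn=0xB8281818 → PA=0x64011

TLB: [["0xD0683409", "0x46"], ["0xA05C060B", "0x50"], ["0x306C2014", "0x5B"], ["0xB8281818", "0x64"], ["0x38281A0C", "0x6D"], ["0x48641200", "0x74"], ["0x140000", "0x76"]]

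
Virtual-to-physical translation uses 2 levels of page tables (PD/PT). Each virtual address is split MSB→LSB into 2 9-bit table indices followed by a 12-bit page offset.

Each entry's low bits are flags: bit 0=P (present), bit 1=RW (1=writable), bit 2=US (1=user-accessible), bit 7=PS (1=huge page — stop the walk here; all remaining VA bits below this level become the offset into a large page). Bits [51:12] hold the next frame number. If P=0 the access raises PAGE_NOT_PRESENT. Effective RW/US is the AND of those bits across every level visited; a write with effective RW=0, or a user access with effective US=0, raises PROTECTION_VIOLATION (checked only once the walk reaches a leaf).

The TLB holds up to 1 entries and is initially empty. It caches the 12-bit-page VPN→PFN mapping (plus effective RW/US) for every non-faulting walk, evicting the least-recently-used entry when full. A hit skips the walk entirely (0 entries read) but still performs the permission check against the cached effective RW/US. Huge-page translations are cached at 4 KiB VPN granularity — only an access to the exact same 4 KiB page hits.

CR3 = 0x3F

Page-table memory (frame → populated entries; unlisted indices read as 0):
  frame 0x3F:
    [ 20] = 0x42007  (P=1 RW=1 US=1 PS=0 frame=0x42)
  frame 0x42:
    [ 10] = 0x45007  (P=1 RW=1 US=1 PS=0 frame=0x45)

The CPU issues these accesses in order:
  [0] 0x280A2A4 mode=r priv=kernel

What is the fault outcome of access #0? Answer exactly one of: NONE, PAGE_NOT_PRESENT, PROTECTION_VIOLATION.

Walk each access:
#0 VA=0x280A2A4 (r,kernel):
  L0 @0x3F[20] → 0x42007  P=1,RW=1,US=1,PS=0
  L1 @0x42[10] → 0x45007  P=1,RW=1,US=1,PS=0
  ✓ 0x452A4  — 2 lookups

Access #0 fault: NONE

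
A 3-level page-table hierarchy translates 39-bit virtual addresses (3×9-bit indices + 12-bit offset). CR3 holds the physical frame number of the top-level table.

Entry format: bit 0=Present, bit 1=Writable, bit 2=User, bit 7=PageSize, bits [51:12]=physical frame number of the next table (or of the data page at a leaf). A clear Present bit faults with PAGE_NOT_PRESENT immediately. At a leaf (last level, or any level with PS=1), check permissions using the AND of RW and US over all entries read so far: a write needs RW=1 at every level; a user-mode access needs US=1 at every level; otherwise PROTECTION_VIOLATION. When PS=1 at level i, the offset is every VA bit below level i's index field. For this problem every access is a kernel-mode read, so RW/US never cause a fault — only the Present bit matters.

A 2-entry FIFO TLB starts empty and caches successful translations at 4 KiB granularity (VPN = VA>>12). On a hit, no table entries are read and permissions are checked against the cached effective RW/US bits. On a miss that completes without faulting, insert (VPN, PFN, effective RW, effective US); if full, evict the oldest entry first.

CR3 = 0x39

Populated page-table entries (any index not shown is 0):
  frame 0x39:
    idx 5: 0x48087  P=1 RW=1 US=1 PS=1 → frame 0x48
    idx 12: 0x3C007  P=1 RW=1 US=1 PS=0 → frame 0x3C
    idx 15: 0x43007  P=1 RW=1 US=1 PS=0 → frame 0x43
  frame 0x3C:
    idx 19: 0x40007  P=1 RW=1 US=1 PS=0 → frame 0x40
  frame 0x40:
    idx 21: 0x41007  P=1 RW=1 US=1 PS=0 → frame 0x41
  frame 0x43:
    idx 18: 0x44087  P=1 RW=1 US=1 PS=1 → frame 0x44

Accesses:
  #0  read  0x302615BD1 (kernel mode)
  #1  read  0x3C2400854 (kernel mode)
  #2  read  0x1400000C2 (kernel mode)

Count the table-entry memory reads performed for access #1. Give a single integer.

Trace:
#0 VA=0x302615BD1 (r,kernel):
  lvl0: tbl 0x39, slot 12 ⇒ 0x3C007 (P1/RW1/US1/PS0)
  lvl1: tbl 0x3C, slot 19 ⇒ 0x40007 (P1/RW1/US1/PS0)
  lvl2: tbl 0x40, slot 21 ⇒ 0x41007 (P1/RW1/US1/PS0)
  ⇒ phys 0x41BD1  [3 reads]
#1 VA=0x3C2400854 (r,kernel):
  lvl0: tbl 0x39, slot 15 ⇒ 0x43007 (P1/RW1/US1/PS0)
  lvl1: tbl 0x43, slot 18 ⇒ 0x44087 (P1/RW1/US1/PS1)
  ⇒ phys 0x44854 (huge @L1)  [2 reads]
#2 VA=0x1400000C2 (r,kernel):
  lvl0: tbl 0x39, slot 5 ⇒ 0x48087 (P1/RW1/US1/PS1)
  ⇒ phys 0x480C2 (huge @L0)  [1 reads]

Entries read for #1: 2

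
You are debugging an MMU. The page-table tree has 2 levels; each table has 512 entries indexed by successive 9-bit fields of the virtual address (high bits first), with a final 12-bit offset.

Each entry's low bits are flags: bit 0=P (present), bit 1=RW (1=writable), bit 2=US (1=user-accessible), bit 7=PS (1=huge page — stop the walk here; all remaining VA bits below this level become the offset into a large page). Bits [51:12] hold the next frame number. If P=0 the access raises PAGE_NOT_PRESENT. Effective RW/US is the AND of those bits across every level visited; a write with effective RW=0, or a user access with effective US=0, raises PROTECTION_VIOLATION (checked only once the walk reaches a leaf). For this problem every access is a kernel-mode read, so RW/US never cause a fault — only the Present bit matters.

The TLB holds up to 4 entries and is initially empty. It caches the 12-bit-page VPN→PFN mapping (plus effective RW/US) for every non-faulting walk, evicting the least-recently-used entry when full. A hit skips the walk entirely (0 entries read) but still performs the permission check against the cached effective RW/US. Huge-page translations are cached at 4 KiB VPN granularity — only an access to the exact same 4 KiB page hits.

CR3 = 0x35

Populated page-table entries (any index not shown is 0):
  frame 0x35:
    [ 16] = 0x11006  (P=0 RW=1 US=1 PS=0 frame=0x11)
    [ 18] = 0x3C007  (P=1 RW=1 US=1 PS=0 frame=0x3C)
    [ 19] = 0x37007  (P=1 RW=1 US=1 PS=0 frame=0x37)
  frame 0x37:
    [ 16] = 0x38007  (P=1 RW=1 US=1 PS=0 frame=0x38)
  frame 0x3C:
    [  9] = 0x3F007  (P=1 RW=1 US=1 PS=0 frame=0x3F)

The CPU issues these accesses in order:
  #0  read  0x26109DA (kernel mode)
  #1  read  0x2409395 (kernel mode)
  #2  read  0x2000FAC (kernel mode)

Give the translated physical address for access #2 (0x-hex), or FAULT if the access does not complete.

Walk each access:
#0 VA=0x26109DA (r,kernel):
  L0 @0x35[19] → 0x37007  P=1,RW=1,US=1,PS=0
  L1 @0x37[16] → 0x38007  P=1,RW=1,US=1,PS=0
  ✓ 0x389DA  — 2 lookups
#1 VA=0x2409395 (r,kernel):
  L0 @0x35[18] → 0x3C007  P=1,RW=1,US=1,PS=0
  L1 @0x3C[9] → 0x3F007  P=1,RW=1,US=1,PS=0
  ✓ 0x3F395  — 2 lookups
#2 VA=0x2000FAC (r,kernel):
  L0 @0x35[16] → 0x11006  P=0,RW=1,US=1,PS=0
  ✗ PAGE_NOT_PRESENT  [1 reads]

Access #2 PA: FAULT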